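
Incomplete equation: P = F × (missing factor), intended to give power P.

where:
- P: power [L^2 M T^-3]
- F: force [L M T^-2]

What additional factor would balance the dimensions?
v (velocity), dimensions [L T^-1]

P has dimensions [L^2 M T^-3] and F has dimensions [L M T^-2].
The missing factor must have dimensions [L^2 M T^-3] / [L M T^-2] = [L T^-1], i.e. velocity (v).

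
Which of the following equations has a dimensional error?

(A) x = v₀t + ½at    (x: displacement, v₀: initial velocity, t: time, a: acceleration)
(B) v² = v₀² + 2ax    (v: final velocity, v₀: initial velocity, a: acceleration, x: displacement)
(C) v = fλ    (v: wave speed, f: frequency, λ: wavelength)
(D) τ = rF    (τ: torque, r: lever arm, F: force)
(A) x = v₀t + ½at

The equation (A) x = v₀t + ½at is dimensionally incorrect.

LHS (x): [L]
RHS terms:
  - v₀t: [L] ✓
  - ½at: [L T^-1] ✗ (does not match LHS)

The dimensions do not match. The other three equations balance.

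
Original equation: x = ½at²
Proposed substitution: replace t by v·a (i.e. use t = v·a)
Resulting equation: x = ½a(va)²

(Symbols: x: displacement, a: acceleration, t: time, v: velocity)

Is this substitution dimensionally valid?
No

[t] = [T] and [v·a] = [L^2 T^-3]. These differ, so the substitution replaces a quantity by one of different dimensions and the result x = ½a(va)² has LHS [L] vs RHS [L^5 T^-8] — inconsistent.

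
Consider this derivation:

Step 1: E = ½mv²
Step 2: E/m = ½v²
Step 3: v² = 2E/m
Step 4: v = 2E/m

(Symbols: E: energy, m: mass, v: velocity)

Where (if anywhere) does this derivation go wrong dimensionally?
Step 4

Step 1: E = ½mv² → LHS [L^2 M T^-2], RHS [L^2 M T^-2] ✓
Step 2: E/m = ½v² → LHS [L^2 T^-2], RHS [L^2 T^-2] ✓
Step 3: v² = 2E/m → LHS [L^2 T^-2], RHS [L^2 T^-2] ✓
Step 4: v = 2E/m → LHS [L T^-1], RHS [L^2 T^-2] ✗

The first dimensional inconsistency appears in step 4: v = 2E/m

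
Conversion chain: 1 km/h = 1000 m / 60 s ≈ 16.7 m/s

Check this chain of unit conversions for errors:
The chain is incorrect (it contains an error).

Incorrect: 1 h = 3600 s, not 60 s (1 km/h ≈ 0.278 m/s)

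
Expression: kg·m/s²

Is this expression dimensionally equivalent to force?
Yes

The expression kg·m/s² has dimensions [L M T^-2], which is exactly force [L M T^-2].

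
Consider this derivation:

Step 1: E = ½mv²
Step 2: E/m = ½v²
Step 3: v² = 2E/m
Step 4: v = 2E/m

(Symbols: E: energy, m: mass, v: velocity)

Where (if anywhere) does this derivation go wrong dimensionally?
Step 4

Step 1: E = ½mv² → LHS [L^2 M T^-2], RHS [L^2 M T^-2] ✓
Step 2: E/m = ½v² → LHS [L^2 T^-2], RHS [L^2 T^-2] ✓
Step 3: v² = 2E/m → LHS [L^2 T^-2], RHS [L^2 T^-2] ✓
Step 4: v = 2E/m → LHS [L T^-1], RHS [L^2 T^-2] ✗

The first dimensional inconsistency appears in step 4: v = 2E/m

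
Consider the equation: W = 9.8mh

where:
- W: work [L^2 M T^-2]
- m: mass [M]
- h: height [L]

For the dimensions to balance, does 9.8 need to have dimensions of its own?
Yes

W has dimensions [L^2 M T^-2], while mh alone has dimensions [L M]. For the equation to balance, the factor 9.8 must carry dimensions [L T^-2] — it is a dimensional constant (a numerical value of a physical quantity with its units suppressed), not a pure number.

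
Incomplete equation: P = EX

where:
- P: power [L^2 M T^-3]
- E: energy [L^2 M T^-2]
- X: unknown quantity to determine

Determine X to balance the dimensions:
X = f (inverse time / frequency (1/t)), dimensions [T^-1]

P has dimensions [L^2 M T^-3]; the rest of the RHS (E) has dimensions [L^2 M T^-2].
So X must have dimensions [T^-1] — X = f (inverse time / frequency (1/t)).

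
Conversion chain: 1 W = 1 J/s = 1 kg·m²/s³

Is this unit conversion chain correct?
The chain is correct (no errors).

Correct: Watt is Joule per second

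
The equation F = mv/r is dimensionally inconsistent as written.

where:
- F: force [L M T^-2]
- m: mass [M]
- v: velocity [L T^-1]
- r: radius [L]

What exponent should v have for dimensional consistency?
The exponent of v should be 2: F = mv^2/r

The LHS F has dimensions [L M T^-2]; v has dimensions [L T^-1].
As written, the RHS mv/r (exponent 1 on v) has dimensions [M T^-1], which does not match.
With exponent 2, the RHS mv^2/r has dimensions [L M T^-2], matching the LHS.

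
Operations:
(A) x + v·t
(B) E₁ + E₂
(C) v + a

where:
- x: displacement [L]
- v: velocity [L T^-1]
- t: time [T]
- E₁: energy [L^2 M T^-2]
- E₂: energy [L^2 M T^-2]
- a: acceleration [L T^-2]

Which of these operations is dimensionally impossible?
(C) v + a

(A) x + v·t: x [L] and v·t [L] — same dimensions ✓
(B) E₁ + E₂: E₁ [L^2 M T^-2] and E₂ [L^2 M T^-2] — same dimensions ✓
(C) v + a: v [L T^-1] and a [L T^-2] — different dimensions cannot be added/subtracted ✗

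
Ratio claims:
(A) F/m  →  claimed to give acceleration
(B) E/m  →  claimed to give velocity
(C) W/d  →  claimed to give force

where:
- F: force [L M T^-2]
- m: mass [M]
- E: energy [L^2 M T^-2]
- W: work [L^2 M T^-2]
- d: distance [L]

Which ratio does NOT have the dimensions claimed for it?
(B) E/m does not give velocity

(A) F/m: [L T^-2] = acceleration [L T^-2] ✓
(B) E/m: [L^2 T^-2] ≠ velocity [L T^-1] ✗
(C) W/d: [L M T^-2] = force [L M T^-2] ✓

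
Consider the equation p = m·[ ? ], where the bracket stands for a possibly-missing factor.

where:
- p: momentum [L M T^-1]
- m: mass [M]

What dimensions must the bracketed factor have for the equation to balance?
[L T^-1] — velocity (e.g. v)

p has dimensions [L M T^-1]; m has dimensions [M].
The bracketed factor must supply [L M T^-1] / [M] = [L T^-1].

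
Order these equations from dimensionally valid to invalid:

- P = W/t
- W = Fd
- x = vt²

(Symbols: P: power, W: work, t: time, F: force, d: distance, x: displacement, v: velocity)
Dimensionally correct: P = W/t, W = Fd
Dimensionally incorrect: x = vt²
Ordered (correct first, then incorrect): P = W/t, W = Fd, x = vt²

- P = W/t: LHS [L^2 M T^-3], RHS [L^2 M T^-3] → correct ✓
- W = Fd: LHS [L^2 M T^-2], RHS [L^2 M T^-2] → correct ✓
- x = vt²: LHS [L], RHS [L T] → incorrect ✗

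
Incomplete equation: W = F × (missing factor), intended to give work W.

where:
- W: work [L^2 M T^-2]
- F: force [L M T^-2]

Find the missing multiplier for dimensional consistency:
d (distance), dimensions [L]

W has dimensions [L^2 M T^-2] and F has dimensions [L M T^-2].
The missing factor must have dimensions [L^2 M T^-2] / [L M T^-2] = [L], i.e. distance (d).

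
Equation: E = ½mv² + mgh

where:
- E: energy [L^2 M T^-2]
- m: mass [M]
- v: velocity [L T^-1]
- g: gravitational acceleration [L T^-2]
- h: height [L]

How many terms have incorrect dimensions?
0

LHS E: [L^2 M T^-2]
- ½mv²: [L^2 M T^-2] ✓
- mgh: [L^2 M T^-2] ✓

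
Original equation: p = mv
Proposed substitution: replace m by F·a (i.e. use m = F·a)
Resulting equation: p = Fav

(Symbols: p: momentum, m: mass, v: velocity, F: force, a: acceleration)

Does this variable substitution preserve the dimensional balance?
No

[m] = [M] and [F·a] = [L^2 M T^-4]. These differ, so the substitution replaces a quantity by one of different dimensions and the result p = Fav has LHS [L M T^-1] vs RHS [L^3 M T^-5] — inconsistent.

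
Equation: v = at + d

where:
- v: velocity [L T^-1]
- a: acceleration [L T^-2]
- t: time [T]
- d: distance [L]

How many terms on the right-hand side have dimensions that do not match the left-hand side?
1

LHS v: [L T^-1]
- at: [L T^-1] ✓
- d: [L] ✗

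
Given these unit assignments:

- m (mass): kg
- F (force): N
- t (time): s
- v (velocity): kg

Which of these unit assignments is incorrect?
v

The variable v (velocity) should have units m/s, not kg.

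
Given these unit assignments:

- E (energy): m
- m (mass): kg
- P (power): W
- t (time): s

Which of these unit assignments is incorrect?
E

The variable E (energy) should have units J, not m.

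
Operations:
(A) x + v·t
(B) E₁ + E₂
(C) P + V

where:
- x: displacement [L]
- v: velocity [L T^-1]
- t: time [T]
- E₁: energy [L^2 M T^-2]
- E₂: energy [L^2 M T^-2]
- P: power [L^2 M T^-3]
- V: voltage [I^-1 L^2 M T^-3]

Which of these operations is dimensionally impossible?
(C) P + V

(A) x + v·t: x [L] and v·t [L] — same dimensions ✓
(B) E₁ + E₂: E₁ [L^2 M T^-2] and E₂ [L^2 M T^-2] — same dimensions ✓
(C) P + V: P [L^2 M T^-3] and V [I^-1 L^2 M T^-3] — different dimensions cannot be added/subtracted ✗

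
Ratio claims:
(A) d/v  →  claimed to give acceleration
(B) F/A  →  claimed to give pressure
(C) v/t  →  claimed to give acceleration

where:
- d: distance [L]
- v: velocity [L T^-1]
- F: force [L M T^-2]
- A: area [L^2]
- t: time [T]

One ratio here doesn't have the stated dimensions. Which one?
(A) d/v does not give acceleration

(A) d/v: [T] ≠ acceleration [L T^-2] ✗
(B) F/A: [L^-1 M T^-2] = pressure [L^-1 M T^-2] ✓
(C) v/t: [L T^-2] = acceleration [L T^-2] ✓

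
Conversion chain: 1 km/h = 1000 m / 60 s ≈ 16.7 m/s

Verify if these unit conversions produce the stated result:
The chain is incorrect (it contains an error).

Incorrect: 1 h = 3600 s, not 60 s (1 km/h ≈ 0.278 m/s)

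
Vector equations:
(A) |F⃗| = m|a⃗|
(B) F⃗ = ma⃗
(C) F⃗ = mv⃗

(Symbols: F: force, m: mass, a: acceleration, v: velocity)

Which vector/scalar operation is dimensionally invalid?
(C) F⃗ = mv⃗

(A) |F⃗| = m|a⃗|: LHS [L M T^-2], RHS [L M T^-2] ✓ — magnitudes of vectors are scalars
(B) F⃗ = ma⃗: LHS [L M T^-2], RHS [L M T^-2] ✓ — Force and acceleration are vectors, mass is a scalar
(C) F⃗ = mv⃗: LHS [L M T^-2], RHS [L M T^-1] ✗ — mass times velocity is momentum, not force; should be ma⃗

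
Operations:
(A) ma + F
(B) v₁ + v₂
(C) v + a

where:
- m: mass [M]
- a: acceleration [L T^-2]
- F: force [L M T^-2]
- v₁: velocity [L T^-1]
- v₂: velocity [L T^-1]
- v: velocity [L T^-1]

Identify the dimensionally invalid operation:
(C) v + a

(A) ma + F: ma [L M T^-2] and F [L M T^-2] — same dimensions ✓
(B) v₁ + v₂: v₁ [L T^-1] and v₂ [L T^-1] — same dimensions ✓
(C) v + a: v [L T^-1] and a [L T^-2] — different dimensions cannot be added/subtracted ✗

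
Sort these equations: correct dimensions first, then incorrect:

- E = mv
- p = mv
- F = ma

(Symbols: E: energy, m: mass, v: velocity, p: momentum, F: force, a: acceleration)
Dimensionally correct: p = mv, F = ma
Dimensionally incorrect: E = mv
Ordered (correct first, then incorrect): p = mv, F = ma, E = mv

- E = mv: LHS [L^2 M T^-2], RHS [L M T^-1] → incorrect ✗
- p = mv: LHS [L M T^-1], RHS [L M T^-1] → correct ✓
- F = ma: LHS [L M T^-2], RHS [L M T^-2] → correct ✓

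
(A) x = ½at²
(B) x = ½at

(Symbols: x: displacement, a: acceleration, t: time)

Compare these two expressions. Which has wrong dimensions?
(B)

(A) x = ½at²: LHS [L], RHS [L] ✓
(B) x = ½at: LHS [L], RHS [L T^-1] ✗

Expression (B) x = ½at is dimensionally incorrect.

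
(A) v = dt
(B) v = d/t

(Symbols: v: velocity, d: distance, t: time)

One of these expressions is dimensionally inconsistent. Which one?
(A)

(A) v = dt: LHS [L T^-1], RHS [L T] ✗
(B) v = d/t: LHS [L T^-1], RHS [L T^-1] ✓

Expression (A) v = dt is dimensionally incorrect.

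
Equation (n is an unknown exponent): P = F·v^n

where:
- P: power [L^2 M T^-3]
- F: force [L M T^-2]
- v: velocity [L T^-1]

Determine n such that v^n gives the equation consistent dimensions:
n = 1

P has dimensions [L^2 M T^-3]; v has dimensions [L T^-1].
The rest of the RHS has dimensions [L M T^-2], so v^n must supply [L T^-1].
With n = 1: F·v^1 has dimensions [L^2 M T^-3], matching the LHS ✓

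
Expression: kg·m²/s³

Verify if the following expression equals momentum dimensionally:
No

The expression kg·m²/s³ has dimensions [L^2 M T^-3], but momentum has dimensions [L M T^-1].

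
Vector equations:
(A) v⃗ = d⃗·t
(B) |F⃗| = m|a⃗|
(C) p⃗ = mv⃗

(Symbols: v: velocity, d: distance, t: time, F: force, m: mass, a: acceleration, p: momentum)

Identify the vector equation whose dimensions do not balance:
(A) v⃗ = d⃗·t

(A) v⃗ = d⃗·t: LHS [L T^-1], RHS [L T] ✗ — velocity is displacement per time; should be d⃗/t
(B) |F⃗| = m|a⃗|: LHS [L M T^-2], RHS [L M T^-2] ✓ — magnitudes of vectors are scalars
(C) p⃗ = mv⃗: LHS [L M T^-1], RHS [L M T^-1] ✓ — mass (scalar) times velocity (vector)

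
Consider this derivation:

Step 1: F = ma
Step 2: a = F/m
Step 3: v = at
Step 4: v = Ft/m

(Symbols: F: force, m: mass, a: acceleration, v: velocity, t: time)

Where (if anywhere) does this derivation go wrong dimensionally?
No step introduces an error — all steps are dimensionally consistent.

Step 1: F = ma → LHS [L M T^-2], RHS [L M T^-2] ✓
Step 2: a = F/m → LHS [L T^-2], RHS [L T^-2] ✓
Step 3: v = at → LHS [L T^-1], RHS [L T^-1] ✓
Step 4: v = Ft/m → LHS [L T^-1], RHS [L T^-1] ✓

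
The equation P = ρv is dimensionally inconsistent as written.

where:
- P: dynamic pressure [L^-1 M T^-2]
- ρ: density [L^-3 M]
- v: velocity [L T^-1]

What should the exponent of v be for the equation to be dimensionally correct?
The exponent of v should be 2: P = ρv^2

The LHS P has dimensions [L^-1 M T^-2]; v has dimensions [L T^-1].
As written, the RHS ρv (exponent 1 on v) has dimensions [L^-2 M T^-1], which does not match.
With exponent 2, the RHS ρv^2 has dimensions [L^-1 M T^-2], matching the LHS.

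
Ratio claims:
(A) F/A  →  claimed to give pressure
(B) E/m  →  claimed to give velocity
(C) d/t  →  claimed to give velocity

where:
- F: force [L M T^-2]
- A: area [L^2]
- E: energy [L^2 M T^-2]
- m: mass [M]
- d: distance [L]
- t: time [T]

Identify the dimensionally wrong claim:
(B) E/m does not give velocity

(A) F/A: [L^-1 M T^-2] = pressure [L^-1 M T^-2] ✓
(B) E/m: [L^2 T^-2] ≠ velocity [L T^-1] ✗
(C) d/t: [L T^-1] = velocity [L T^-1] ✓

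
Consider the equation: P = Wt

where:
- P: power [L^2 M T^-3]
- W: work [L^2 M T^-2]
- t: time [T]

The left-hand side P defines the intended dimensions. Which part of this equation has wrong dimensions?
The right-hand side term Wt

P has dimensions [L^2 M T^-3], but Wt has dimensions [L^2 M T^-1], so the term Wt is dimensionally wrong for P.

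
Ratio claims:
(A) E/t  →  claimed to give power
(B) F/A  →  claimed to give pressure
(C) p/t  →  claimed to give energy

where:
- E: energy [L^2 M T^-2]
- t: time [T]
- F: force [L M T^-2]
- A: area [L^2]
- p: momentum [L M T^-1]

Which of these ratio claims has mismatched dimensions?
(C) p/t does not give energy

(A) E/t: [L^2 M T^-3] = power [L^2 M T^-3] ✓
(B) F/A: [L^-1 M T^-2] = pressure [L^-1 M T^-2] ✓
(C) p/t: [L M T^-2] ≠ energy [L^2 M T^-2] ✗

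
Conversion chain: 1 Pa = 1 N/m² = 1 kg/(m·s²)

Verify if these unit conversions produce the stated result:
The chain is correct (no errors).

Correct: Pascal is Newton per square meter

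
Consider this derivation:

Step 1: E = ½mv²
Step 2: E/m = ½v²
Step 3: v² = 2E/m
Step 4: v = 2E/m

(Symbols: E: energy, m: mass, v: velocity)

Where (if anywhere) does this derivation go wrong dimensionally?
Step 4

Step 1: E = ½mv² → LHS [L^2 M T^-2], RHS [L^2 M T^-2] ✓
Step 2: E/m = ½v² → LHS [L^2 T^-2], RHS [L^2 T^-2] ✓
Step 3: v² = 2E/m → LHS [L^2 T^-2], RHS [L^2 T^-2] ✓
Step 4: v = 2E/m → LHS [L T^-1], RHS [L^2 T^-2] ✗

The first dimensional inconsistency appears in step 4: v = 2E/m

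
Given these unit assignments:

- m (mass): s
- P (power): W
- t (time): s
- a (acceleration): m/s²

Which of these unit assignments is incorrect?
m

The variable m (mass) should have units kg, not s.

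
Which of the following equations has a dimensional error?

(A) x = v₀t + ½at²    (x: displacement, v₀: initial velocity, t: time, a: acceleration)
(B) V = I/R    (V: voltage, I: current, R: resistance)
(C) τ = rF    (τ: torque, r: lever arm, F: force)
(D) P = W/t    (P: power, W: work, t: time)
(B) V = I/R

The equation (B) V = I/R is dimensionally incorrect.

LHS (V): [I^-1 L^2 M T^-3]
RHS (I/R): [I^3 L^-2 M^-1 T^3] ✗

The dimensions do not match. The other three equations balance.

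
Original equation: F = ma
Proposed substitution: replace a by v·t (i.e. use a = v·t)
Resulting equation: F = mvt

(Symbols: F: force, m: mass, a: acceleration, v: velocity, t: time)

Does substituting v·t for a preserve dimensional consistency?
No

[a] = [L T^-2] and [v·t] = [L]. These differ, so the substitution replaces a quantity by one of different dimensions and the result F = mvt has LHS [L M T^-2] vs RHS [L M] — inconsistent.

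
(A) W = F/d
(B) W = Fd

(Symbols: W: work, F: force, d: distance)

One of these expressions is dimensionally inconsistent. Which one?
(A)

(A) W = F/d: LHS [L^2 M T^-2], RHS [M T^-2] ✗
(B) W = Fd: LHS [L^2 M T^-2], RHS [L^2 M T^-2] ✓

Expression (A) W = F/d is dimensionally incorrect.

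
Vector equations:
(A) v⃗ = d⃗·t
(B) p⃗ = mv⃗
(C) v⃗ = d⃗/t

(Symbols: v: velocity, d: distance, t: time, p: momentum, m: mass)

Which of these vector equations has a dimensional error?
(A) v⃗ = d⃗·t

(A) v⃗ = d⃗·t: LHS [L T^-1], RHS [L T] ✗ — velocity is displacement per time; should be d⃗/t
(B) p⃗ = mv⃗: LHS [L M T^-1], RHS [L M T^-1] ✓ — mass (scalar) times velocity (vector)
(C) v⃗ = d⃗/t: LHS [L T^-1], RHS [L T^-1] ✓ — displacement (vector) divided by time (scalar)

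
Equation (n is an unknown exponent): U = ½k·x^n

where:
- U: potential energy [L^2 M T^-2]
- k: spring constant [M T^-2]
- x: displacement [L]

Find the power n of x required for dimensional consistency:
n = 2

U has dimensions [L^2 M T^-2]; x has dimensions [L].
The rest of the RHS has dimensions [M T^-2], so x^n must supply [L^2].
With n = 2: ½k·x^2 has dimensions [L^2 M T^-2], matching the LHS ✓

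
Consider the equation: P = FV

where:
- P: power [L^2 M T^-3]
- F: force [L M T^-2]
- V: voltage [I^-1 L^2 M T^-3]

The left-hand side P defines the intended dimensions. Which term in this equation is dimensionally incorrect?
The right-hand side term FV

P has dimensions [L^2 M T^-3], but FV has dimensions [I^-1 L^3 M^2 T^-5], so the term FV is dimensionally wrong for P.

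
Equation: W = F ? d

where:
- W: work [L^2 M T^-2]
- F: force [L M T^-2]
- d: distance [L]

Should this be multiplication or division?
multiplication (×): W = F × d

W [L^2 M T^-2]; F [L M T^-2]; d [L].
F × d → [L^2 M T^-2] ✓
F ÷ d → [M T^-2] ✗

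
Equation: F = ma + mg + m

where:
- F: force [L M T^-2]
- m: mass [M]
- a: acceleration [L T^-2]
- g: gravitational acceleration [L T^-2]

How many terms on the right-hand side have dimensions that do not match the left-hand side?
1

LHS F: [L M T^-2]
- ma: [L M T^-2] ✓
- mg: [L M T^-2] ✓
- m: [M] ✗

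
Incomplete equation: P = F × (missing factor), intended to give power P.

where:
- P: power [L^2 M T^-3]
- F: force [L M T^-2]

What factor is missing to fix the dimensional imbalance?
v (velocity), dimensions [L T^-1]

P has dimensions [L^2 M T^-3] and F has dimensions [L M T^-2].
The missing factor must have dimensions [L^2 M T^-3] / [L M T^-2] = [L T^-1], i.e. velocity (v).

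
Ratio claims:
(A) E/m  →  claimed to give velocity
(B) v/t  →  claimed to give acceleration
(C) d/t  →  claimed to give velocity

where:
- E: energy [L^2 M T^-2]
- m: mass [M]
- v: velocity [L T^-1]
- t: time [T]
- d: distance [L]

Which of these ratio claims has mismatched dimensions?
(A) E/m does not give velocity

(A) E/m: [L^2 T^-2] ≠ velocity [L T^-1] ✗
(B) v/t: [L T^-2] = acceleration [L T^-2] ✓
(C) d/t: [L T^-1] = velocity [L T^-1] ✓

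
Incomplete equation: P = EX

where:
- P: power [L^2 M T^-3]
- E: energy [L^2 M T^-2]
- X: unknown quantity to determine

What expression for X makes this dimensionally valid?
X = f (inverse time / frequency (1/t)), dimensions [T^-1]

P has dimensions [L^2 M T^-3]; the rest of the RHS (E) has dimensions [L^2 M T^-2].
So X must have dimensions [T^-1] — X = f (inverse time / frequency (1/t)).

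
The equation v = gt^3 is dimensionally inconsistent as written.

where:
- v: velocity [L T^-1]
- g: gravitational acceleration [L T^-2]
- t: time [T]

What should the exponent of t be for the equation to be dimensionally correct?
The exponent of t should be 1: v = gt

The LHS v has dimensions [L T^-1]; t has dimensions [T].
As written, the RHS gt^3 (exponent 3 on t) has dimensions [L T], which does not match.
With exponent 1, the RHS gt has dimensions [L T^-1], matching the LHS.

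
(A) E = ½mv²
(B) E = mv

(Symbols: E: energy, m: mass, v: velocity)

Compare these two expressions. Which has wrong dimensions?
(B)

(A) E = ½mv²: LHS [L^2 M T^-2], RHS [L^2 M T^-2] ✓
(B) E = mv: LHS [L^2 M T^-2], RHS [L M T^-1] ✗

Expression (B) E = mv is dimensionally incorrect.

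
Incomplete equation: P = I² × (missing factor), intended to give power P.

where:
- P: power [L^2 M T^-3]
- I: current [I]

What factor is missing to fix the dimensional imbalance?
R (resistance), dimensions [I^-2 L^2 M T^-3]

P has dimensions [L^2 M T^-3] and I² has dimensions [I^2].
The missing factor must have dimensions [L^2 M T^-3] / [I^2] = [I^-2 L^2 M T^-3], i.e. resistance (R).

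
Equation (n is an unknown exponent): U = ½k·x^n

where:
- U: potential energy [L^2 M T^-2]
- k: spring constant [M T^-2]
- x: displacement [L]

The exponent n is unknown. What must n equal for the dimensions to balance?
n = 2

U has dimensions [L^2 M T^-2]; x has dimensions [L].
The rest of the RHS has dimensions [M T^-2], so x^n must supply [L^2].
With n = 2: ½k·x^2 has dimensions [L^2 M T^-2], matching the LHS ✓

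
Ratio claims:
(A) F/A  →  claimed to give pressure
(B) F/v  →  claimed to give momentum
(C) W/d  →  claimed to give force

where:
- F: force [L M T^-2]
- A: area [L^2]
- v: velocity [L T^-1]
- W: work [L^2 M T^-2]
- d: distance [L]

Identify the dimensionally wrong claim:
(B) F/v does not give momentum

(A) F/A: [L^-1 M T^-2] = pressure [L^-1 M T^-2] ✓
(B) F/v: [M T^-1] ≠ momentum [L M T^-1] ✗
(C) W/d: [L M T^-2] = force [L M T^-2] ✓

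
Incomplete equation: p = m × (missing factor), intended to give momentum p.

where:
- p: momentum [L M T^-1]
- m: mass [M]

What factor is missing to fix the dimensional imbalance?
v (velocity), dimensions [L T^-1]

p has dimensions [L M T^-1] and m has dimensions [M].
The missing factor must have dimensions [L M T^-1] / [M] = [L T^-1], i.e. velocity (v).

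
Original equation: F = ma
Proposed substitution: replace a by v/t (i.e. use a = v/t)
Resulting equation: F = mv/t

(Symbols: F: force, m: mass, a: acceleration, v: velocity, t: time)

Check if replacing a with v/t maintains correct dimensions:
Yes

[a] = [L T^-2] and [v/t] = [L T^-2]. These match, so the substitution replaces a quantity by one of the same dimensions and the result F = mv/t has LHS [L M T^-2] vs RHS [L M T^-2] — still consistent.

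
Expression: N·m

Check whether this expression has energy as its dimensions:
Yes

The expression N·m has dimensions [L^2 M T^-2], which is exactly energy [L^2 M T^-2].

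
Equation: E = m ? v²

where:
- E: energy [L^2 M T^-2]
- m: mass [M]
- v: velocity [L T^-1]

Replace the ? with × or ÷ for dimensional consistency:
multiplication (×): E = m × v²

E [L^2 M T^-2]; m [M]; v² [L^2 T^-2].
m × v² → [L^2 M T^-2] ✓
m ÷ v² → [L^-2 M T^2] ✗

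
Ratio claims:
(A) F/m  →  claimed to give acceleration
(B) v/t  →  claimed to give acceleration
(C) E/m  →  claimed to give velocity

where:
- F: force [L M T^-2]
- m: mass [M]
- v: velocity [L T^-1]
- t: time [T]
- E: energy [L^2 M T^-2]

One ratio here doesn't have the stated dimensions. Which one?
(C) E/m does not give velocity

(A) F/m: [L T^-2] = acceleration [L T^-2] ✓
(B) v/t: [L T^-2] = acceleration [L T^-2] ✓
(C) E/m: [L^2 T^-2] ≠ velocity [L T^-1] ✗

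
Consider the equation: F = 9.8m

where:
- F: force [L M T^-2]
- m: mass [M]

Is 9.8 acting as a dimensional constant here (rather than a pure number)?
Yes

F has dimensions [L M T^-2], while m alone has dimensions [M]. For the equation to balance, the factor 9.8 must carry dimensions [L T^-2] — it is a dimensional constant (a numerical value of a physical quantity with its units suppressed), not a pure number.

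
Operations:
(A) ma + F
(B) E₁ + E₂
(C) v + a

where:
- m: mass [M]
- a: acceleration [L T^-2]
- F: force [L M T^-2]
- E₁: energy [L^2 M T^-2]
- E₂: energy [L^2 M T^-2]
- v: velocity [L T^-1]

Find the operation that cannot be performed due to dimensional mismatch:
(C) v + a

(A) ma + F: ma [L M T^-2] and F [L M T^-2] — same dimensions ✓
(B) E₁ + E₂: E₁ [L^2 M T^-2] and E₂ [L^2 M T^-2] — same dimensions ✓
(C) v + a: v [L T^-1] and a [L T^-2] — different dimensions cannot be added/subtracted ✗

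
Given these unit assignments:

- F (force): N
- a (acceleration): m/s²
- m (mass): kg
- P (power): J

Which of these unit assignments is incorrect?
P

The variable P (power) should have units W, not J.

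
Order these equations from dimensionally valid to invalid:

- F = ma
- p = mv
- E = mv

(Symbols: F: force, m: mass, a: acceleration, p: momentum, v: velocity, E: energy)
Dimensionally correct: F = ma, p = mv
Dimensionally incorrect: E = mv
Ordered (correct first, then incorrect): F = ma, p = mv, E = mv

- F = ma: LHS [L M T^-2], RHS [L M T^-2] → correct ✓
- p = mv: LHS [L M T^-1], RHS [L M T^-1] → correct ✓
- E = mv: LHS [L^2 M T^-2], RHS [L M T^-1] → incorrect ✗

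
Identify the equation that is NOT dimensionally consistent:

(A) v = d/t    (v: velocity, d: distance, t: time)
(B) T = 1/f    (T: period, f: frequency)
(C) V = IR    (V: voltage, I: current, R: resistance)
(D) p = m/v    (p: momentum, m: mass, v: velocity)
(D) p = m/v

The equation (D) p = m/v is dimensionally incorrect.

LHS (p): [L M T^-1]
RHS (m/v): [L^-1 M T] ✗

The dimensions do not match. The other three equations balance.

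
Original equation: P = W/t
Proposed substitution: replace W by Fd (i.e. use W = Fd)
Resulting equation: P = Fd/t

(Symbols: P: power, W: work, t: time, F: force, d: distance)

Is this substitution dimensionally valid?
Yes

[W] = [L^2 M T^-2] and [Fd] = [L^2 M T^-2]. These match, so the substitution replaces a quantity by one of the same dimensions and the result P = Fd/t has LHS [L^2 M T^-3] vs RHS [L^2 M T^-3] — still consistent.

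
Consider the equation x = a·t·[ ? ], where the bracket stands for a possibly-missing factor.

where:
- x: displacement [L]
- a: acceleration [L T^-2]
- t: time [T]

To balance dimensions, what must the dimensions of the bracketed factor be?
[T] — time (e.g. t)

x has dimensions [L]; a·t has dimensions [L T^-1].
The bracketed factor must supply [L] / [L T^-1] = [T].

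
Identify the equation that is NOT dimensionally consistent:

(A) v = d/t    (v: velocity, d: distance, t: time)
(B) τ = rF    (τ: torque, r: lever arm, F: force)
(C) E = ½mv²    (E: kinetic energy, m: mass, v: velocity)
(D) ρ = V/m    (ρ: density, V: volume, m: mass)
(D) ρ = V/m

The equation (D) ρ = V/m is dimensionally incorrect.

LHS (ρ): [L^-3 M]
RHS (V/m): [L^3 M^-1] ✗

The dimensions do not match. The other three equations balance.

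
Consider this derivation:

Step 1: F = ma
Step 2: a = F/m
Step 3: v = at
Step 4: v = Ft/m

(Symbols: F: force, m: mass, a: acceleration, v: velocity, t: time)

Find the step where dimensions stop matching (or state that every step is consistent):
No step introduces an error — all steps are dimensionally consistent.

Step 1: F = ma → LHS [L M T^-2], RHS [L M T^-2] ✓
Step 2: a = F/m → LHS [L T^-2], RHS [L T^-2] ✓
Step 3: v = at → LHS [L T^-1], RHS [L T^-1] ✓
Step 4: v = Ft/m → LHS [L T^-1], RHS [L T^-1] ✓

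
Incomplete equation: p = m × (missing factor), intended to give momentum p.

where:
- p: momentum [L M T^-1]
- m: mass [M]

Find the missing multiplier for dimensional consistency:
v (velocity), dimensions [L T^-1]

p has dimensions [L M T^-1] and m has dimensions [M].
The missing factor must have dimensions [L M T^-1] / [M] = [L T^-1], i.e. velocity (v).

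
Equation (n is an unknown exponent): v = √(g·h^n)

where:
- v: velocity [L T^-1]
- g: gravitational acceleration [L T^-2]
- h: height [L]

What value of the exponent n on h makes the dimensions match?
n = 1

v has dimensions [L T^-1]; h has dimensions [L].
With n = 1: √(g·h^1) has dimensions [L T^-1], matching the LHS ✓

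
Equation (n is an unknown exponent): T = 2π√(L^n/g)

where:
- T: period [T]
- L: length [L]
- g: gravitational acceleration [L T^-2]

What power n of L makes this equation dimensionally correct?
n = 1

T has dimensions [T]; L has dimensions [L].
With n = 1: 2π√(L^1/g) has dimensions [T], matching the LHS ✓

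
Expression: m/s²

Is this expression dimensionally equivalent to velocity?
No

The expression m/s² has dimensions [L T^-2], but velocity has dimensions [L T^-1].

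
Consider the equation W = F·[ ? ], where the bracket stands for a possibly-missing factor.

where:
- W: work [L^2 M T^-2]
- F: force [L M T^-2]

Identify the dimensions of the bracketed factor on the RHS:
[L] — length (e.g. a distance d)

W has dimensions [L^2 M T^-2]; F has dimensions [L M T^-2].
The bracketed factor must supply [L^2 M T^-2] / [L M T^-2] = [L].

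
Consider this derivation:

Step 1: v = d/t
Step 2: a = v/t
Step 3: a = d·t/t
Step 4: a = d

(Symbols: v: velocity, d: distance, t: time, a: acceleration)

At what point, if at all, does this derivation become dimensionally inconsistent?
Step 3

Step 1: v = d/t → LHS [L T^-1], RHS [L T^-1] ✓
Step 2: a = v/t → LHS [L T^-2], RHS [L T^-2] ✓
Step 3: a = d·t/t → LHS [L T^-2], RHS [L] ✗

The first dimensional inconsistency appears in step 3: a = d·t/t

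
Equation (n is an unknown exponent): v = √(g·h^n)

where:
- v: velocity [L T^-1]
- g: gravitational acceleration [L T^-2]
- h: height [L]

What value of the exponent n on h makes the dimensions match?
n = 1

v has dimensions [L T^-1]; h has dimensions [L].
With n = 1: √(g·h^1) has dimensions [L T^-1], matching the LHS ✓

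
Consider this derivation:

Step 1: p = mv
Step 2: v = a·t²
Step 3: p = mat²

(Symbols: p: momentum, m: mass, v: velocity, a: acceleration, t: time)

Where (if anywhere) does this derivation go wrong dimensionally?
Step 2

Step 1: p = mv → LHS [L M T^-1], RHS [L M T^-1] ✓
Step 2: v = a·t² → LHS [L T^-1], RHS [L] ✗

The first dimensional inconsistency appears in step 2: v = a·t²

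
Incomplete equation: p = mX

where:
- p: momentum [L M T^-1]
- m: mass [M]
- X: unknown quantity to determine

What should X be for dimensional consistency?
X = v (velocity), dimensions [L T^-1]

p has dimensions [L M T^-1]; the rest of the RHS (m) has dimensions [M].
So X must have dimensions [L T^-1] — X = v (velocity).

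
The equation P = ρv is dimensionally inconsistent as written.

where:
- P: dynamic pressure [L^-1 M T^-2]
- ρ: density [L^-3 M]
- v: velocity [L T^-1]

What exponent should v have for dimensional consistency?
The exponent of v should be 2: P = ρv^2

The LHS P has dimensions [L^-1 M T^-2]; v has dimensions [L T^-1].
As written, the RHS ρv (exponent 1 on v) has dimensions [L^-2 M T^-1], which does not match.
With exponent 2, the RHS ρv^2 has dimensions [L^-1 M T^-2], matching the LHS.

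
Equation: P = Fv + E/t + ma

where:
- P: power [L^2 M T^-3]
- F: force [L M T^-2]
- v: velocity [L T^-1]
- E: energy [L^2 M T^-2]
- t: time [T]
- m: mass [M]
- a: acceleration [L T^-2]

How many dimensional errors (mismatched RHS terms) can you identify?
1

LHS P: [L^2 M T^-3]
- Fv: [L^2 M T^-3] ✓
- E/t: [L^2 M T^-3] ✓
- ma: [L M T^-2] ✗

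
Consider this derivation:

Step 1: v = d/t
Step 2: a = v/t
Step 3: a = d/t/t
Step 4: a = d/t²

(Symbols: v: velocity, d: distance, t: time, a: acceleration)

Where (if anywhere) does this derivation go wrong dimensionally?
No step introduces an error — all steps are dimensionally consistent.

Step 1: v = d/t → LHS [L T^-1], RHS [L T^-1] ✓
Step 2: a = v/t → LHS [L T^-2], RHS [L T^-2] ✓
Step 3: a = d/t/t → LHS [L T^-2], RHS [L T^-2] ✓
Step 4: a = d/t² → LHS [L T^-2], RHS [L T^-2] ✓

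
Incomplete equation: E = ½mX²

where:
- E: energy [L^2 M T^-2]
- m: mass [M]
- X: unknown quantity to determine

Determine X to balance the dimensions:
X = v (velocity), dimensions [L T^-1]

E has dimensions [L^2 M T^-2]; the rest of the RHS (½m) has dimensions [M].
So X² must have dimensions [L^2 T^-2], i.e. X has dimensions [L T^-1] — X = v (velocity).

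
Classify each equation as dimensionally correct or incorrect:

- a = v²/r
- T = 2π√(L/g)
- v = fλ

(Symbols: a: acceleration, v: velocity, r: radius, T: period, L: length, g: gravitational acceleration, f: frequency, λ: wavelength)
Dimensionally correct: a = v²/r, T = 2π√(L/g), v = fλ
Dimensionally incorrect: none
Ordered (correct first, then incorrect): a = v²/r, T = 2π√(L/g), v = fλ

- a = v²/r: LHS [L T^-2], RHS [L T^-2] → correct ✓
- T = 2π√(L/g): LHS [T], RHS [T] → correct ✓
- v = fλ: LHS [L T^-1], RHS [L T^-1] → correct ✓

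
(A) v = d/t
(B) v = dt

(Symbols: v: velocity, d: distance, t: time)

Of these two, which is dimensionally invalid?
(B)

(A) v = d/t: LHS [L T^-1], RHS [L T^-1] ✓
(B) v = dt: LHS [L T^-1], RHS [L T] ✗

Expression (B) v = dt is dimensionally incorrect.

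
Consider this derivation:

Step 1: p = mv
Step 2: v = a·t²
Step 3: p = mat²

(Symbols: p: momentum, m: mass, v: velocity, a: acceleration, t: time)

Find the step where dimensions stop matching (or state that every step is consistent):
Step 2

Step 1: p = mv → LHS [L M T^-1], RHS [L M T^-1] ✓
Step 2: v = a·t² → LHS [L T^-1], RHS [L] ✗

The first dimensional inconsistency appears in step 2: v = a·t²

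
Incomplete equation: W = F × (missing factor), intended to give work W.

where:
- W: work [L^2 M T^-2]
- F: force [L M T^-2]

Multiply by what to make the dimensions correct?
d (distance), dimensions [L]

W has dimensions [L^2 M T^-2] and F has dimensions [L M T^-2].
The missing factor must have dimensions [L^2 M T^-2] / [L M T^-2] = [L], i.e. distance (d).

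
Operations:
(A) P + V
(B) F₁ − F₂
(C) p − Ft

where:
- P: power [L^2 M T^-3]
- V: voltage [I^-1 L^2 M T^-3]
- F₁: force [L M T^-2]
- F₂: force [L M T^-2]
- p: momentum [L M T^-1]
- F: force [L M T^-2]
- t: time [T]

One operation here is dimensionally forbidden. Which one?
(A) P + V

(A) P + V: P [L^2 M T^-3] and V [I^-1 L^2 M T^-3] — different dimensions cannot be added/subtracted ✗
(B) F₁ − F₂: F₁ [L M T^-2] and F₂ [L M T^-2] — same dimensions ✓
(C) p − Ft: p [L M T^-1] and Ft [L M T^-1] — same dimensions ✓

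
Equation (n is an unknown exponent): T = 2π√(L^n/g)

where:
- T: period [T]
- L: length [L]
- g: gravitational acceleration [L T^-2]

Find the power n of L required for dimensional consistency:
n = 1

T has dimensions [T]; L has dimensions [L].
With n = 1: 2π√(L^1/g) has dimensions [T], matching the LHS ✓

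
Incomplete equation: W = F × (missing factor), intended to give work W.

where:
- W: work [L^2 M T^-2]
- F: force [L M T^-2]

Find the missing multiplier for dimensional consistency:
d (distance), dimensions [L]

W has dimensions [L^2 M T^-2] and F has dimensions [L M T^-2].
The missing factor must have dimensions [L^2 M T^-2] / [L M T^-2] = [L], i.e. distance (d).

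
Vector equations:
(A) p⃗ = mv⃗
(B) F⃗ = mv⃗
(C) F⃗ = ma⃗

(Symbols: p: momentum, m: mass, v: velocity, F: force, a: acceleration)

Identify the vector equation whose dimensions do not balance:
(B) F⃗ = mv⃗

(A) p⃗ = mv⃗: LHS [L M T^-1], RHS [L M T^-1] ✓ — mass (scalar) times velocity (vector)
(B) F⃗ = mv⃗: LHS [L M T^-2], RHS [L M T^-1] ✗ — mass times velocity is momentum, not force; should be ma⃗
(C) F⃗ = ma⃗: LHS [L M T^-2], RHS [L M T^-2] ✓ — Force and acceleration are vectors, mass is a scalar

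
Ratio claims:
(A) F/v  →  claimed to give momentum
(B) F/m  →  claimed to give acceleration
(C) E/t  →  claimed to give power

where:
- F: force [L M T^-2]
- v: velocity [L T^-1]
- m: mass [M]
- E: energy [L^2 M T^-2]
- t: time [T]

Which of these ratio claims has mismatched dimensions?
(A) F/v does not give momentum

(A) F/v: [M T^-1] ≠ momentum [L M T^-1] ✗
(B) F/m: [L T^-2] = acceleration [L T^-2] ✓
(C) E/t: [L^2 M T^-3] = power [L^2 M T^-3] ✓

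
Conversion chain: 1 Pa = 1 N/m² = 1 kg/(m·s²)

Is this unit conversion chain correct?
The chain is correct (no errors).

Correct: Pascal is Newton per square meter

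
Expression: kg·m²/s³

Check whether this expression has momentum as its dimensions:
No

The expression kg·m²/s³ has dimensions [L^2 M T^-3], but momentum has dimensions [L M T^-1].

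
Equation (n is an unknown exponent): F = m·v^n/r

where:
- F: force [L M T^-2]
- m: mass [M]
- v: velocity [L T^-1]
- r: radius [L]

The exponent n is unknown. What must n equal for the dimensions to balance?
n = 2

F has dimensions [L M T^-2]; v has dimensions [L T^-1].
The rest of the RHS has dimensions [L^-1 M], so v^n must supply [L^2 T^-2].
With n = 2: m·v^2/r has dimensions [L M T^-2], matching the LHS ✓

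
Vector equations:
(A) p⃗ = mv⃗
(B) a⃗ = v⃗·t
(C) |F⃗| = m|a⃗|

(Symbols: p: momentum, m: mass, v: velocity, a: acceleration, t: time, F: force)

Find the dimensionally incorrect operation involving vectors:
(B) a⃗ = v⃗·t

(A) p⃗ = mv⃗: LHS [L M T^-1], RHS [L M T^-1] ✓ — mass (scalar) times velocity (vector)
(B) a⃗ = v⃗·t: LHS [L T^-2], RHS [L] ✗ — acceleration is velocity per time; should be v⃗/t
(C) |F⃗| = m|a⃗|: LHS [L M T^-2], RHS [L M T^-2] ✓ — magnitudes of vectors are scalars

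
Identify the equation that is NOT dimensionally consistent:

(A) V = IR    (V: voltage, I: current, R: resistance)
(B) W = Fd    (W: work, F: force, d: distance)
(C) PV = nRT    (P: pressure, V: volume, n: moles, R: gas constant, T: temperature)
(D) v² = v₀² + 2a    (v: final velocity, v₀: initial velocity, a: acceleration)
(D) v² = v₀² + 2a

The equation (D) v² = v₀² + 2a is dimensionally incorrect.

LHS (v²): [L^2 T^-2]
RHS terms:
  - v₀²: [L^2 T^-2] ✓
  - 2a: [L T^-2] ✗ (does not match LHS)

The dimensions do not match. The other three equations balance.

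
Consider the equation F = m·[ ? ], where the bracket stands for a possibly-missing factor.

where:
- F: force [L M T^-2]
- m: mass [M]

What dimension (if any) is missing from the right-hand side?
[L T^-2] — acceleration (e.g. a)

F has dimensions [L M T^-2]; m has dimensions [M].
The bracketed factor must supply [L M T^-2] / [M] = [L T^-2].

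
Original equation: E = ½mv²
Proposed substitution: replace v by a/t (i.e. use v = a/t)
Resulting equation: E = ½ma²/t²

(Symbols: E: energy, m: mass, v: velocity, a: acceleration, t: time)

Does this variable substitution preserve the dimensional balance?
No

[v] = [L T^-1] and [a/t] = [L T^-3]. These differ, so the substitution replaces a quantity by one of different dimensions and the result E = ½ma²/t² has LHS [L^2 M T^-2] vs RHS [L^2 M T^-6] — inconsistent.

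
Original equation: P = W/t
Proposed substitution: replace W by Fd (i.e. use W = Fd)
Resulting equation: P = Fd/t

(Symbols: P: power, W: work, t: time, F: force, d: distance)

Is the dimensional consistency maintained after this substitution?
Yes

[W] = [L^2 M T^-2] and [Fd] = [L^2 M T^-2]. These match, so the substitution replaces a quantity by one of the same dimensions and the result P = Fd/t has LHS [L^2 M T^-3] vs RHS [L^2 M T^-3] — still consistent.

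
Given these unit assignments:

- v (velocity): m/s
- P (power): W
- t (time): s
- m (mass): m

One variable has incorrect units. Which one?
m

The variable m (mass) should have units kg, not m.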